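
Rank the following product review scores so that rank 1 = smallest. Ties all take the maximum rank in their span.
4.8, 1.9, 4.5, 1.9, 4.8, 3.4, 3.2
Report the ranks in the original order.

7, 2, 5, 2, 7, 4, 3

Sorted (ascending): 1.9, 1.9, 3.2, 3.4, 4.5, 4.8, 4.8
The 2 values of 1.9 occupy positions 1–2 → each gets rank 2.
The 2 values of 4.8 occupy positions 6–7 → each gets rank 7.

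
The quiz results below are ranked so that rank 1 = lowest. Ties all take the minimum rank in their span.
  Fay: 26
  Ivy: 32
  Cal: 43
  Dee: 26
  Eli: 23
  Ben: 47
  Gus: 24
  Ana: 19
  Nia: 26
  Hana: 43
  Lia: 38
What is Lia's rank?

8

Sorted (ascending): 19, 23, 24, 26, 26, 26, 32, 38, 43, 43, 47
The 3 values of 26 occupy positions 4–6 → each gets rank 4.
The 2 values of 43 occupy positions 9–10 → each gets rank 9.
Lia has value 38 → rank 8.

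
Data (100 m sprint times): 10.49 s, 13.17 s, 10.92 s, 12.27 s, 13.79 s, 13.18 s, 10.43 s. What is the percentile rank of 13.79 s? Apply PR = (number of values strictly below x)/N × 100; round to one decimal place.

N = 7.
Strictly below 13.79: 6. Equal to 13.79: 1.
PR = 6/7 × 100 = 85.7

85.7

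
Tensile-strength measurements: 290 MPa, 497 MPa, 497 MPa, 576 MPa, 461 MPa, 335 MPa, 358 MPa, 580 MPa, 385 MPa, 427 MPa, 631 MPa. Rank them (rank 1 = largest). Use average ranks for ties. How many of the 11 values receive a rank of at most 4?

Sorted (descending): 631, 580, 576, 497, 497, 461, 427, 385, 358, 335, 290
The 2 values of 497 occupy positions 4–5 → average rank (4+5)/2 = 4.5.
Ranks ≤ 4: {1, 2, 3} → 3 values.

3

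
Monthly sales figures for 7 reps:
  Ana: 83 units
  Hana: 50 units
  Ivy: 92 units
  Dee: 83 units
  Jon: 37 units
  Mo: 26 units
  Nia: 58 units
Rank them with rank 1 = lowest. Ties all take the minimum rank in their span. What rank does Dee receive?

5

Sorted (ascending): 26, 37, 50, 58, 83, 83, 92
The 2 values of 83 occupy positions 5–6 → each gets rank 5.
Dee has value 83 units → rank 5.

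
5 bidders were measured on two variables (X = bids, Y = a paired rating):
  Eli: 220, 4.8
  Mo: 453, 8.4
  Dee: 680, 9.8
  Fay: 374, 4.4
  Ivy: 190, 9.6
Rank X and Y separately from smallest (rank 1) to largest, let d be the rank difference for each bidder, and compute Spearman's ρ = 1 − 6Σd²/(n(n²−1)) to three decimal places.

Ranks of variable 1: 2, 4, 5, 3, 1
Ranks of variable 2: 2, 3, 5, 1, 4
d = r₁ − r₂: 0, 1, 0, 2, -3
d²: 0, 1, 0, 4, 9; Σd² = 14
ρ = 1 − 6·14/(5·24) = 1 − 84/120 = 0.300

0.300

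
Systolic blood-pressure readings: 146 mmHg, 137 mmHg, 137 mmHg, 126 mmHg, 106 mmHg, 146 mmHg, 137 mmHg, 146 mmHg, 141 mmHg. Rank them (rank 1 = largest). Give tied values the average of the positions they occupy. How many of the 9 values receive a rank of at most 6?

Sorted (descending): 146, 146, 146, 141, 137, 137, 137, 126, 106
The 3 values of 146 occupy positions 1–3 → average rank 2.
The 3 values of 137 occupy positions 5–7 → average rank 6.
Ranks ≤ 6: {2, 2, 2, 4, 6, 6, 6} → 7 values.

7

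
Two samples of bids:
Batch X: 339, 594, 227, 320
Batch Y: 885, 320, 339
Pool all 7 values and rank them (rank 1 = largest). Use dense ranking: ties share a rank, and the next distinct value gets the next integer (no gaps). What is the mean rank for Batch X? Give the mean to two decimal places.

Sorted (descending): 885, 594, 339, 339, 320, 320, 227
The 2 values of 339 share dense rank 3.
The 2 values of 320 share dense rank 4.
Remaining distinct values take the next consecutive integers.
Batch X values → pooled ranks: 339→3, 594→2, 227→5, 320→4
Mean rank = (3 + 2 + 5 + 4) / 4 = 3.50

3.50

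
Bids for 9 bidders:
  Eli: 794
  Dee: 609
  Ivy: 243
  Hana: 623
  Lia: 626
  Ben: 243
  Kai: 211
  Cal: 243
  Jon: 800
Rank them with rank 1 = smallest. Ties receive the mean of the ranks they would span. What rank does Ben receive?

3

Sorted (ascending): 211, 243, 243, 243, 609, 623, 626, 794, 800
The 3 values of 243 occupy positions 2–4 → average rank 3.
Ben has value 243 → rank 3.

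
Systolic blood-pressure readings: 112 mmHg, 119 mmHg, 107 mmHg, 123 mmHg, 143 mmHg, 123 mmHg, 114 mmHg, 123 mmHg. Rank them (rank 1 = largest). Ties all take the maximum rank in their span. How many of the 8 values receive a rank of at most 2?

Sorted (descending): 143, 123, 123, 123, 119, 114, 112, 107
The 3 values of 123 occupy positions 2–4 → each gets rank 4.
Ranks ≤ 2: {1} → 1 value.

1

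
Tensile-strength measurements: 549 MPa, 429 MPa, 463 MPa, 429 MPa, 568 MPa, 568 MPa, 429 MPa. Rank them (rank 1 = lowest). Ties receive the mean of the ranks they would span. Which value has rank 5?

Sorted (ascending): 429, 429, 429, 463, 549, 568, 568
The 3 values of 429 occupy positions 1–3 → average rank 2.
The 2 values of 568 occupy positions 6–7 → average rank (6+7)/2 = 6.5.
Rank 5 → value 549.

549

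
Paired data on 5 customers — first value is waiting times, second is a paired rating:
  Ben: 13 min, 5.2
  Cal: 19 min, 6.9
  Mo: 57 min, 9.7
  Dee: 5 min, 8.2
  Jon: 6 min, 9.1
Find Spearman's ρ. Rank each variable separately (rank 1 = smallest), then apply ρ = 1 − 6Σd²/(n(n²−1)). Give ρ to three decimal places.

0.200

Ranks of variable 1: 3, 4, 5, 1, 2
Ranks of variable 2: 1, 2, 5, 3, 4
d = r₁ − r₂: 2, 2, 0, -2, -2
d²: 4, 4, 0, 4, 4; Σd² = 16
ρ = 1 − 6·16/(5·24) = 1 − 96/120 = 0.200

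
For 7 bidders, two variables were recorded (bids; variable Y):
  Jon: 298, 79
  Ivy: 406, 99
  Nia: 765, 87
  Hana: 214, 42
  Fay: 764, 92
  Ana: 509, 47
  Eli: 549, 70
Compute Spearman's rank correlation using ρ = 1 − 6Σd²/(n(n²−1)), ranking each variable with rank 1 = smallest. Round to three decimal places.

0.429

Ranks of variable 1: 2, 3, 7, 1, 6, 4, 5
Ranks of variable 2: 4, 7, 5, 1, 6, 2, 3
d = r₁ − r₂: -2, -4, 2, 0, 0, 2, 2
d²: 4, 16, 4, 0, 0, 4, 4; Σd² = 32
ρ = 1 − 6·32/(7·48) = 1 − 192/336 = 0.429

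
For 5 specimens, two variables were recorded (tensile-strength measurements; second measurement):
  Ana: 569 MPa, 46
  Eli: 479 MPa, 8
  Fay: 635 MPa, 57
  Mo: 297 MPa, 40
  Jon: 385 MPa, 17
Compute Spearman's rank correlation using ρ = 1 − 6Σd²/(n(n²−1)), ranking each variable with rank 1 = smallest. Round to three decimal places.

0.600

Ranks of variable 1: 4, 3, 5, 1, 2
Ranks of variable 2: 4, 1, 5, 3, 2
d = r₁ − r₂: 0, 2, 0, -2, 0
d²: 0, 4, 0, 4, 0; Σd² = 8
ρ = 1 − 6·8/(5·24) = 1 − 48/120 = 0.600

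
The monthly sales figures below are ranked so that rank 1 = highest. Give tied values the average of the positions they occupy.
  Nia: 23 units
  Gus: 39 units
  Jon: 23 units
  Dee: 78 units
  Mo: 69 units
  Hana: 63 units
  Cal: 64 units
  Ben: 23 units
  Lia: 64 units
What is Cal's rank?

Sorted (descending): 78, 69, 64, 64, 63, 39, 23, 23, 23
The 2 values of 64 occupy positions 3–4 → average rank (3+4)/2 = 3.5.
The 3 values of 23 occupy positions 7–9 → average rank 8.
Cal has value 64 units → rank 3.5.

3.5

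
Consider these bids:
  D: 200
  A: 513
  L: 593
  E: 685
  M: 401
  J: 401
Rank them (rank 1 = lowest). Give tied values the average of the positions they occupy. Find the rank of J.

Sorted (ascending): 200, 401, 401, 513, 593, 685
The 2 values of 401 occupy positions 2–3 → average rank (2+3)/2 = 2.5.
J has value 401 → rank 2.5.

2.5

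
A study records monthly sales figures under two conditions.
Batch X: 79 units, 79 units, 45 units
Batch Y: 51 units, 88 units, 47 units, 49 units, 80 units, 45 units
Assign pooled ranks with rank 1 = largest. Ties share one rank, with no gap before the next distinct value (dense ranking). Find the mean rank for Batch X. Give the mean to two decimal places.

4.33

Sorted (descending): 88, 80, 79, 79, 51, 49, 47, 45, 45
The 2 values of 79 share dense rank 3.
The 2 values of 45 share dense rank 7.
Remaining distinct values take the next consecutive integers.
Batch X values → pooled ranks: 79→3, 79→3, 45→7
Mean rank = (3 + 3 + 7) / 3 = 4.33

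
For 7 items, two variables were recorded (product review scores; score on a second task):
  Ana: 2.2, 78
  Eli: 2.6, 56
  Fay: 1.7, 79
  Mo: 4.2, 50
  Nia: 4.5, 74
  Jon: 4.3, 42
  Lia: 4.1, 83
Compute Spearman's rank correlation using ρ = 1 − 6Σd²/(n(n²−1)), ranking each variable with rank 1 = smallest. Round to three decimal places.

Ranks of variable 1: 2, 3, 1, 5, 7, 6, 4
Ranks of variable 2: 5, 3, 6, 2, 4, 1, 7
d = r₁ − r₂: -3, 0, -5, 3, 3, 5, -3
d²: 9, 0, 25, 9, 9, 25, 9; Σd² = 86
ρ = 1 − 6·86/(7·48) = 1 − 516/336 = -0.536

-0.536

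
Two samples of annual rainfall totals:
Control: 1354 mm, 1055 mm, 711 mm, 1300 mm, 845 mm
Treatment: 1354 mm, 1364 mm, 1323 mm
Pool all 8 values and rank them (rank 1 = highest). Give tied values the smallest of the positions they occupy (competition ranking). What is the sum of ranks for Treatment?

Sorted (descending): 1364, 1354, 1354, 1323, 1300, 1055, 845, 711
The 2 values of 1354 occupy positions 2–3 → each gets rank 2.
Treatment values → pooled ranks: 1354→2, 1364→1, 1323→4
Rank sum = 2 + 1 + 4 = 7

7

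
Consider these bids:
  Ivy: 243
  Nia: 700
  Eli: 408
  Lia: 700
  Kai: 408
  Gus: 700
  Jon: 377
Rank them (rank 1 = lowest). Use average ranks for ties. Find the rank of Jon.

Sorted (ascending): 243, 377, 408, 408, 700, 700, 700
The 2 values of 408 occupy positions 3–4 → average rank (3+4)/2 = 3.5.
The 3 values of 700 occupy positions 5–7 → average rank 6.
Jon has value 377 → rank 2.

2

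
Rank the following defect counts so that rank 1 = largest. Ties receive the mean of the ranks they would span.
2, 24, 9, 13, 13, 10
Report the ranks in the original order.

6, 1, 5, 2.5, 2.5, 4

Sorted (descending): 24, 13, 13, 10, 9, 2
The 2 values of 13 occupy positions 2–3 → average rank (2+3)/2 = 2.5.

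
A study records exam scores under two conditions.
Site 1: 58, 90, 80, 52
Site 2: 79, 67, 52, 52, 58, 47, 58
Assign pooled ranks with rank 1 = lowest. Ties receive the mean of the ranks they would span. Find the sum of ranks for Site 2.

36

Sorted (ascending): 47, 52, 52, 52, 58, 58, 58, 67, 79, 80, 90
The 3 values of 52 occupy positions 2–4 → average rank 3.
The 3 values of 58 occupy positions 5–7 → average rank 6.
Site 2 values → pooled ranks: 79→9, 67→8, 52→3, 52→3, 58→6, 47→1, 58→6
Rank sum = 9 + 8 + 3 + 3 + 6 + 1 + 6 = 36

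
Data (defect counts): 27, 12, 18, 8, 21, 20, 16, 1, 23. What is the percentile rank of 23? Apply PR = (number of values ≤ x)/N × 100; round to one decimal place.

N = 9.
Strictly below 23: 7. Equal to 23: 1.
PR = 8/9 × 100 = 88.9

88.9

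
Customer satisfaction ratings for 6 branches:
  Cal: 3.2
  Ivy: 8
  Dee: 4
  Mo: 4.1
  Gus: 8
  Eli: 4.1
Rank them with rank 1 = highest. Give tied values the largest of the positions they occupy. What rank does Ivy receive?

2

Sorted (descending): 8, 8, 4.1, 4.1, 4, 3.2
The 2 values of 8 occupy positions 1–2 → each gets rank 2.
The 2 values of 4.1 occupy positions 3–4 → each gets rank 4.
Ivy has value 8 → rank 2.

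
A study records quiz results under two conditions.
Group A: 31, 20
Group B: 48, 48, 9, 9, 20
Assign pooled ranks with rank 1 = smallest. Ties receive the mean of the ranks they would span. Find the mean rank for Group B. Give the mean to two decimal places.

Sorted (ascending): 9, 9, 20, 20, 31, 48, 48
The 2 values of 9 occupy positions 1–2 → average rank (1+2)/2 = 1.5.
The 2 values of 20 occupy positions 3–4 → average rank (3+4)/2 = 3.5.
The 2 values of 48 occupy positions 6–7 → average rank (6+7)/2 = 6.5.
Group B values → pooled ranks: 48→6.5, 48→6.5, 9→1.5, 9→1.5, 20→3.5
Mean rank = (6.5 + 6.5 + 1.5 + 1.5 + 3.5) / 5 = 3.90

3.90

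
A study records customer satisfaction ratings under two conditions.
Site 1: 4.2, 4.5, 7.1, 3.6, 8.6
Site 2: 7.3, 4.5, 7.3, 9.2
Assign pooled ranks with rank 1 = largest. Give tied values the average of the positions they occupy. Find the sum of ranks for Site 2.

14.5

Sorted (descending): 9.2, 8.6, 7.3, 7.3, 7.1, 4.5, 4.5, 4.2, 3.6
The 2 values of 7.3 occupy positions 3–4 → average rank (3+4)/2 = 3.5.
The 2 values of 4.5 occupy positions 6–7 → average rank (6+7)/2 = 6.5.
Site 2 values → pooled ranks: 7.3→3.5, 4.5→6.5, 7.3→3.5, 9.2→1
Rank sum = 3.5 + 6.5 + 3.5 + 1 = 14.5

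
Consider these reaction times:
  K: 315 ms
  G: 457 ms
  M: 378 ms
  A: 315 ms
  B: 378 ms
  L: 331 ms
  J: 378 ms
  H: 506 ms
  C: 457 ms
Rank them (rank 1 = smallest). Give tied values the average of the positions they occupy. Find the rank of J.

Sorted (ascending): 315, 315, 331, 378, 378, 378, 457, 457, 506
The 2 values of 315 occupy positions 1–2 → average rank (1+2)/2 = 1.5.
The 3 values of 378 occupy positions 4–6 → average rank 5.
The 2 values of 457 occupy positions 7–8 → average rank (7+8)/2 = 7.5.
J has value 378 ms → rank 5.

5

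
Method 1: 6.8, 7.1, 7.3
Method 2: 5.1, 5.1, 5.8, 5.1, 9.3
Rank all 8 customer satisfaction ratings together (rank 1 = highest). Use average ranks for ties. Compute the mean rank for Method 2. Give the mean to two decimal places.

5.40

Sorted (descending): 9.3, 7.3, 7.1, 6.8, 5.8, 5.1, 5.1, 5.1
The 3 values of 5.1 occupy positions 6–8 → average rank 7.
Method 2 values → pooled ranks: 5.1→7, 5.1→7, 5.8→5, 5.1→7, 9.3→1
Mean rank = (7 + 7 + 5 + 7 + 1) / 5 = 5.40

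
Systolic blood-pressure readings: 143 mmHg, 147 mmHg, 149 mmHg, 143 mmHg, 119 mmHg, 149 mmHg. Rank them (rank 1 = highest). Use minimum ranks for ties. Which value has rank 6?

119

Sorted (descending): 149, 149, 147, 143, 143, 119
The 2 values of 149 occupy positions 1–2 → each gets rank 1.
The 2 values of 143 occupy positions 4–5 → each gets rank 4.
Rank 6 → value 119.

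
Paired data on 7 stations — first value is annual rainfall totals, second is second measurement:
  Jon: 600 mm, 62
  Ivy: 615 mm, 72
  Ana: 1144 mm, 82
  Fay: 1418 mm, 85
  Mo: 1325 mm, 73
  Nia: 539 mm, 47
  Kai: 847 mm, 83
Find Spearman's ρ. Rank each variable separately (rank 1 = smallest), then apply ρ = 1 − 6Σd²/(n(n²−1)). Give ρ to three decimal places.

0.857

Ranks of variable 1: 2, 3, 5, 7, 6, 1, 4
Ranks of variable 2: 2, 3, 5, 7, 4, 1, 6
d = r₁ − r₂: 0, 0, 0, 0, 2, 0, -2
d²: 0, 0, 0, 0, 4, 0, 4; Σd² = 8
ρ = 1 − 6·8/(7·48) = 1 − 48/336 = 0.857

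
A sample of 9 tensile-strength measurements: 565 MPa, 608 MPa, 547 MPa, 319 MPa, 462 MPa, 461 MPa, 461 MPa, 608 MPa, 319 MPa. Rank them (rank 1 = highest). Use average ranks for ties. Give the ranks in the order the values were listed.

3, 1.5, 4, 8.5, 5, 6.5, 6.5, 1.5, 8.5

Sorted (descending): 608, 608, 565, 547, 462, 461, 461, 319, 319
The 2 values of 608 occupy positions 1–2 → average rank (1+2)/2 = 1.5.
The 2 values of 461 occupy positions 6–7 → average rank (6+7)/2 = 6.5.
The 2 values of 319 occupy positions 8–9 → average rank (8+9)/2 = 8.5.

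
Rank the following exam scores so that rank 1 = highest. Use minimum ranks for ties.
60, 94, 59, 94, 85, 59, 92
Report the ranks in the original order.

5, 1, 6, 1, 4, 6, 3

Sorted (descending): 94, 94, 92, 85, 60, 59, 59
The 2 values of 94 occupy positions 1–2 → each gets rank 1.
The 2 values of 59 occupy positions 6–7 → each gets rank 6.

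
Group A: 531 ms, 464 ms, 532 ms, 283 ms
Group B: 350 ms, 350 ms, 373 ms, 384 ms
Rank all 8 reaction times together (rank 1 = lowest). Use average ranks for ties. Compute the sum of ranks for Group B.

Sorted (ascending): 283, 350, 350, 373, 384, 464, 531, 532
The 2 values of 350 occupy positions 2–3 → average rank (2+3)/2 = 2.5.
Group B values → pooled ranks: 350→2.5, 350→2.5, 373→4, 384→5
Rank sum = 2.5 + 2.5 + 4 + 5 = 14

14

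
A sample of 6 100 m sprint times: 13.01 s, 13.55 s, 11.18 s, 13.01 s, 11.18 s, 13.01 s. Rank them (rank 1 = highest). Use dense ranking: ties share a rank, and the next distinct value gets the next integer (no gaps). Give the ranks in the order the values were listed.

Sorted (descending): 13.55, 13.01, 13.01, 13.01, 11.18, 11.18
The 3 values of 13.01 share dense rank 2.
The 2 values of 11.18 share dense rank 3.
Remaining distinct values take the next consecutive integers.

2, 1, 3, 2, 3, 2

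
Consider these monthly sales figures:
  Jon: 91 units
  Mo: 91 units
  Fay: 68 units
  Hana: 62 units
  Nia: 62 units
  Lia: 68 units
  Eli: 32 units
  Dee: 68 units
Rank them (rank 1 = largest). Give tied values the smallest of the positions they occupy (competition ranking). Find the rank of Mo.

1

Sorted (descending): 91, 91, 68, 68, 68, 62, 62, 32
The 2 values of 91 occupy positions 1–2 → each gets rank 1.
The 3 values of 68 occupy positions 3–5 → each gets rank 3.
The 2 values of 62 occupy positions 6–7 → each gets rank 6.
Mo has value 91 units → rank 1.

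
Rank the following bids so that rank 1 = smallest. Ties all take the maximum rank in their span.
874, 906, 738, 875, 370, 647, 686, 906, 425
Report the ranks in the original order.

6, 9, 5, 7, 1, 3, 4, 9, 2

Sorted (ascending): 370, 425, 647, 686, 738, 874, 875, 906, 906
The 2 values of 906 occupy positions 8–9 → each gets rank 9.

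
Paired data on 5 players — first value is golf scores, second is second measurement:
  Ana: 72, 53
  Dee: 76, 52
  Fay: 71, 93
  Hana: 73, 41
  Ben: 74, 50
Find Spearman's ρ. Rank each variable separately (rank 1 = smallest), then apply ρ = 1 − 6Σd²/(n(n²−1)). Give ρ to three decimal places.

-0.600

Ranks of variable 1: 2, 5, 1, 3, 4
Ranks of variable 2: 4, 3, 5, 1, 2
d = r₁ − r₂: -2, 2, -4, 2, 2
d²: 4, 4, 16, 4, 4; Σd² = 32
ρ = 1 − 6·32/(5·24) = 1 − 192/120 = -0.600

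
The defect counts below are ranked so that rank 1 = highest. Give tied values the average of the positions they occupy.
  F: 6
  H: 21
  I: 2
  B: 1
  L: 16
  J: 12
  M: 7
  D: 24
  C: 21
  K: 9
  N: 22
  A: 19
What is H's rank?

Sorted (descending): 24, 22, 21, 21, 19, 16, 12, 9, 7, 6, 2, 1
The 2 values of 21 occupy positions 3–4 → average rank (3+4)/2 = 3.5.
H has value 21 → rank 3.5.

3.5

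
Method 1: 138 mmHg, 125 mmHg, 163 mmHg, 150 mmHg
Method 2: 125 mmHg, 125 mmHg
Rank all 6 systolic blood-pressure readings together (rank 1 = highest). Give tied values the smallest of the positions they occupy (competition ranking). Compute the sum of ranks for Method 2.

Sorted (descending): 163, 150, 138, 125, 125, 125
The 3 values of 125 occupy positions 4–6 → each gets rank 4.
Method 2 values → pooled ranks: 125→4, 125→4
Rank sum = 4 + 4 = 8

8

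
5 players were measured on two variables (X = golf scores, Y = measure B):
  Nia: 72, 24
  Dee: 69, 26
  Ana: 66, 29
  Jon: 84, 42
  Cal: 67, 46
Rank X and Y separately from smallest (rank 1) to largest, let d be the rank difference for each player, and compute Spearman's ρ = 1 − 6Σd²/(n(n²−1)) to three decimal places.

Ranks of variable 1: 4, 3, 1, 5, 2
Ranks of variable 2: 1, 2, 3, 4, 5
d = r₁ − r₂: 3, 1, -2, 1, -3
d²: 9, 1, 4, 1, 9; Σd² = 24
ρ = 1 − 6·24/(5·24) = 1 − 144/120 = -0.200

-0.200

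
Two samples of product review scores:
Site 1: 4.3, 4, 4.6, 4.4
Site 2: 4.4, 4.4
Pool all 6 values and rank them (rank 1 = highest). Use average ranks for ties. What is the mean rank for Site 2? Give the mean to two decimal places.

3.00

Sorted (descending): 4.6, 4.4, 4.4, 4.4, 4.3, 4
The 3 values of 4.4 occupy positions 2–4 → average rank 3.
Site 2 values → pooled ranks: 4.4→3, 4.4→3
Mean rank = (3 + 3) / 2 = 3.00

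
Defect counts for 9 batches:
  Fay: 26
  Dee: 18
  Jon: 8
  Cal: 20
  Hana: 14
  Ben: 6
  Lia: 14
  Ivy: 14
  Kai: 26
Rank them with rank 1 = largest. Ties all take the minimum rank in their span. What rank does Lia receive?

Sorted (descending): 26, 26, 20, 18, 14, 14, 14, 8, 6
The 2 values of 26 occupy positions 1–2 → each gets rank 1.
The 3 values of 14 occupy positions 5–7 → each gets rank 5.
Lia has value 14 → rank 5.

5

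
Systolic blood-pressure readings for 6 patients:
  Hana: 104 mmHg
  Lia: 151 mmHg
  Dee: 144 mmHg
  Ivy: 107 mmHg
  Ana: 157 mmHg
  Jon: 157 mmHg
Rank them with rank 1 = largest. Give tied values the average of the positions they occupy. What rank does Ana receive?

1.5

Sorted (descending): 157, 157, 151, 144, 107, 104
The 2 values of 157 occupy positions 1–2 → average rank (1+2)/2 = 1.5.
Ana has value 157 mmHg → rank 1.5.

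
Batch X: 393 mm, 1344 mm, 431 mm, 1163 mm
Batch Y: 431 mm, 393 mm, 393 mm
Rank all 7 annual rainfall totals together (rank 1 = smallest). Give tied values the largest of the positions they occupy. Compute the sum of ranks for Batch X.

21

Sorted (ascending): 393, 393, 393, 431, 431, 1163, 1344
The 3 values of 393 occupy positions 1–3 → each gets rank 3.
The 2 values of 431 occupy positions 4–5 → each gets rank 5.
Batch X values → pooled ranks: 393→3, 1344→7, 431→5, 1163→6
Rank sum = 3 + 7 + 5 + 6 = 21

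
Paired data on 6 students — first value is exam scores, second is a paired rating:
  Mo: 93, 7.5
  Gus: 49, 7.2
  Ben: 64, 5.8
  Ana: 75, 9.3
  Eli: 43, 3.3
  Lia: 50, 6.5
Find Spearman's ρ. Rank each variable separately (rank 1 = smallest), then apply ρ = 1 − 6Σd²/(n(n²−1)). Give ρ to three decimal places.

Ranks of variable 1: 6, 2, 4, 5, 1, 3
Ranks of variable 2: 5, 4, 2, 6, 1, 3
d = r₁ − r₂: 1, -2, 2, -1, 0, 0
d²: 1, 4, 4, 1, 0, 0; Σd² = 10
ρ = 1 − 6·10/(6·35) = 1 − 60/210 = 0.714

0.714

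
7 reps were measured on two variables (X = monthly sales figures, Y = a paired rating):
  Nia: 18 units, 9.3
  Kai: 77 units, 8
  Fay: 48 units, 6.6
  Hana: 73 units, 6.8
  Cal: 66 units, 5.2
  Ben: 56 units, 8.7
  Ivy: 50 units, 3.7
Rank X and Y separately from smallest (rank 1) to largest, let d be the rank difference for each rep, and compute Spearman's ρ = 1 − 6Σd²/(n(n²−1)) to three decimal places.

-0.107

Ranks of variable 1: 1, 7, 2, 6, 5, 4, 3
Ranks of variable 2: 7, 5, 3, 4, 2, 6, 1
d = r₁ − r₂: -6, 2, -1, 2, 3, -2, 2
d²: 36, 4, 1, 4, 9, 4, 4; Σd² = 62
ρ = 1 − 6·62/(7·48) = 1 − 372/336 = -0.107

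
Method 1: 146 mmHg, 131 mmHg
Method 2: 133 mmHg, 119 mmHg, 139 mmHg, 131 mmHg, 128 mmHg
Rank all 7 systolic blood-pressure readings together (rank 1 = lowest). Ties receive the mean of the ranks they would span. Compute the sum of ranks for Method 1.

10.5

Sorted (ascending): 119, 128, 131, 131, 133, 139, 146
The 2 values of 131 occupy positions 3–4 → average rank (3+4)/2 = 3.5.
Method 1 values → pooled ranks: 146→7, 131→3.5
Rank sum = 7 + 3.5 = 10.5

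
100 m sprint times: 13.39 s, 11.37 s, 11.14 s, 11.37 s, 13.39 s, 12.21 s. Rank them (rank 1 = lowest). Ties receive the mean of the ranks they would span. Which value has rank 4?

12.21

Sorted (ascending): 11.14, 11.37, 11.37, 12.21, 13.39, 13.39
The 2 values of 11.37 occupy positions 2–3 → average rank (2+3)/2 = 2.5.
The 2 values of 13.39 occupy positions 5–6 → average rank (5+6)/2 = 5.5.
Rank 4 → value 12.21.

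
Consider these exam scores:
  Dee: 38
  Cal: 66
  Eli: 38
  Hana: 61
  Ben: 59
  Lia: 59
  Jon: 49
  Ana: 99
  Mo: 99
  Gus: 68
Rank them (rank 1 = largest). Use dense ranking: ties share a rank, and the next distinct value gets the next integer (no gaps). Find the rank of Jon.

Sorted (descending): 99, 99, 68, 66, 61, 59, 59, 49, 38, 38
The 2 values of 99 share dense rank 1.
The 2 values of 59 share dense rank 5.
The 2 values of 38 share dense rank 7.
Remaining distinct values take the next consecutive integers.
Jon has value 49 → rank 6.

6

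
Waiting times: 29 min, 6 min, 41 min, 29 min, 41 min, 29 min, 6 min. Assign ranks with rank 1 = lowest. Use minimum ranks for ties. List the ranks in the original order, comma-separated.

3, 1, 6, 3, 6, 3, 1

Sorted (ascending): 6, 6, 29, 29, 29, 41, 41
The 2 values of 6 occupy positions 1–2 → each gets rank 1.
The 3 values of 29 occupy positions 3–5 → each gets rank 3.
The 2 values of 41 occupy positions 6–7 → each gets rank 6.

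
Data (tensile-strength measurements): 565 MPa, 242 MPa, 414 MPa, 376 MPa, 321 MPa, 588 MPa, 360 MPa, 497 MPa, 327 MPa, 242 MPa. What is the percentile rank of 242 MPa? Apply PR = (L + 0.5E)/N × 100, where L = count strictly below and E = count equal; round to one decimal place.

10.0

N = 10.
Strictly below 242: 0. Equal to 242: 2.
PR = (0 + 0.5·2)/10 × 100 = 10.0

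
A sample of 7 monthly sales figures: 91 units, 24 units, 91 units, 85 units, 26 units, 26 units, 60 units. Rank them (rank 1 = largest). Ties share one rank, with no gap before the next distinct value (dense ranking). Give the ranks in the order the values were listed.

1, 5, 1, 2, 4, 4, 3

Sorted (descending): 91, 91, 85, 60, 26, 26, 24
The 2 values of 91 share dense rank 1.
The 2 values of 26 share dense rank 4.
Remaining distinct values take the next consecutive integers.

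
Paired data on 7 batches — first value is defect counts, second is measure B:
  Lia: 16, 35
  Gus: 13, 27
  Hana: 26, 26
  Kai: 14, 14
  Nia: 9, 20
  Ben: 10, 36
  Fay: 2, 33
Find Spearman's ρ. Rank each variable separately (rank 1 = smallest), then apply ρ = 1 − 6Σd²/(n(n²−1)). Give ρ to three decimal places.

Ranks of variable 1: 6, 4, 7, 5, 2, 3, 1
Ranks of variable 2: 6, 4, 3, 1, 2, 7, 5
d = r₁ − r₂: 0, 0, 4, 4, 0, -4, -4
d²: 0, 0, 16, 16, 0, 16, 16; Σd² = 64
ρ = 1 − 6·64/(7·48) = 1 − 384/336 = -0.143

-0.143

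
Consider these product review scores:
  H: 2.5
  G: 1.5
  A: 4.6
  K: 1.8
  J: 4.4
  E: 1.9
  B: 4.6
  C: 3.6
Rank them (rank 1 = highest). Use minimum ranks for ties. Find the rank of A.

1

Sorted (descending): 4.6, 4.6, 4.4, 3.6, 2.5, 1.9, 1.8, 1.5
The 2 values of 4.6 occupy positions 1–2 → each gets rank 1.
A has value 4.6 → rank 1.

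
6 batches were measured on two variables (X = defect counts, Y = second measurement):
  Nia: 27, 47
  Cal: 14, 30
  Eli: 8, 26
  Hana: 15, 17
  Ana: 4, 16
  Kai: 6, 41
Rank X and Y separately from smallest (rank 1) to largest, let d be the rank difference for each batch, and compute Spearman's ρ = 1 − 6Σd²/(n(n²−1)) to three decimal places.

Ranks of variable 1: 6, 4, 3, 5, 1, 2
Ranks of variable 2: 6, 4, 3, 2, 1, 5
d = r₁ − r₂: 0, 0, 0, 3, 0, -3
d²: 0, 0, 0, 9, 0, 9; Σd² = 18
ρ = 1 − 6·18/(6·35) = 1 − 108/210 = 0.486

0.486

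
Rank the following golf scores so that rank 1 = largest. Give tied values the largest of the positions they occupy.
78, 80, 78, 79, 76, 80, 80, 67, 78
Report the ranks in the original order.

Sorted (descending): 80, 80, 80, 79, 78, 78, 78, 76, 67
The 3 values of 80 occupy positions 1–3 → each gets rank 3.
The 3 values of 78 occupy positions 5–7 → each gets rank 7.

7, 3, 7, 4, 8, 3, 3, 9, 7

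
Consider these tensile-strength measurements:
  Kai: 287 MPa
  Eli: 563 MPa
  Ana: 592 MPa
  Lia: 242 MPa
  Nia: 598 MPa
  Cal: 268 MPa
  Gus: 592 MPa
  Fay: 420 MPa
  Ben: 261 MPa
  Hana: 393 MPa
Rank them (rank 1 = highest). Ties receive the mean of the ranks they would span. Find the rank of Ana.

2.5

Sorted (descending): 598, 592, 592, 563, 420, 393, 287, 268, 261, 242
The 2 values of 592 occupy positions 2–3 → average rank (2+3)/2 = 2.5.
Ana has value 592 MPa → rank 2.5.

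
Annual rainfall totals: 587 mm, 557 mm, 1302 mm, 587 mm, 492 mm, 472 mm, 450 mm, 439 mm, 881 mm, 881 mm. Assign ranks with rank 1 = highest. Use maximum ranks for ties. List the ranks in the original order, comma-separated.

5, 6, 1, 5, 7, 8, 9, 10, 3, 3

Sorted (descending): 1302, 881, 881, 587, 587, 557, 492, 472, 450, 439
The 2 values of 881 occupy positions 2–3 → each gets rank 3.
The 2 values of 587 occupy positions 4–5 → each gets rank 5.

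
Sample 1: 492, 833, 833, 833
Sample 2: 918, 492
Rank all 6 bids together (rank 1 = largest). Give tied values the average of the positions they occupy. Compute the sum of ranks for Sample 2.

Sorted (descending): 918, 833, 833, 833, 492, 492
The 3 values of 833 occupy positions 2–4 → average rank 3.
The 2 values of 492 occupy positions 5–6 → average rank (5+6)/2 = 5.5.
Sample 2 values → pooled ranks: 918→1, 492→5.5
Rank sum = 1 + 5.5 = 6.5

6.5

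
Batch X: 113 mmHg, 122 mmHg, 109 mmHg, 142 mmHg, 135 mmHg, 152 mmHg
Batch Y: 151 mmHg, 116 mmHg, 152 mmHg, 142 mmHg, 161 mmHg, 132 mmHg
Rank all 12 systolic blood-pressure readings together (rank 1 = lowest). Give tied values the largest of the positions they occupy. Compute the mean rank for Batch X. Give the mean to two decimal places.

Sorted (ascending): 109, 113, 116, 122, 132, 135, 142, 142, 151, 152, 152, 161
The 2 values of 142 occupy positions 7–8 → each gets rank 8.
The 2 values of 152 occupy positions 10–11 → each gets rank 11.
Batch X values → pooled ranks: 113→2, 122→4, 109→1, 142→8, 135→6, 152→11
Mean rank = (2 + 4 + 1 + 8 + 6 + 11) / 6 = 5.33

5.33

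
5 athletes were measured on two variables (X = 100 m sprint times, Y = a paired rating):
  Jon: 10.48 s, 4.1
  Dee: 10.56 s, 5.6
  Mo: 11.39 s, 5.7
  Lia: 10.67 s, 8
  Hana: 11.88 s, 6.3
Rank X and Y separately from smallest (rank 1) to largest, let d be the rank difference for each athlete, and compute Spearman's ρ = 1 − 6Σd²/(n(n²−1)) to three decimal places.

Ranks of variable 1: 1, 2, 4, 3, 5
Ranks of variable 2: 1, 2, 3, 5, 4
d = r₁ − r₂: 0, 0, 1, -2, 1
d²: 0, 0, 1, 4, 1; Σd² = 6
ρ = 1 − 6·6/(5·24) = 1 − 36/120 = 0.700

0.700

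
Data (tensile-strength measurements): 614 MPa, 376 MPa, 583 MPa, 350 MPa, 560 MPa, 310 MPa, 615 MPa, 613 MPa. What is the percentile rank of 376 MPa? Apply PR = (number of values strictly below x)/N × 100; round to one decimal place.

N = 8.
Strictly below 376: 2. Equal to 376: 1.
PR = 2/8 × 100 = 25.0

25.0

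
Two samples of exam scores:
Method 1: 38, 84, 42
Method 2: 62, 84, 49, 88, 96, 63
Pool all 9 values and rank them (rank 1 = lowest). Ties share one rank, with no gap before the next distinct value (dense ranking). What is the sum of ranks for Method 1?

9

Sorted (ascending): 38, 42, 49, 62, 63, 84, 84, 88, 96
The 2 values of 84 share dense rank 6.
Remaining distinct values take the next consecutive integers.
Method 1 values → pooled ranks: 38→1, 84→6, 42→2
Rank sum = 1 + 6 + 2 = 9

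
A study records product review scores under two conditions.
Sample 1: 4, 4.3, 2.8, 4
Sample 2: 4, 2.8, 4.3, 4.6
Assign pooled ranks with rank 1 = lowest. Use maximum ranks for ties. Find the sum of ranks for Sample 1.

19

Sorted (ascending): 2.8, 2.8, 4, 4, 4, 4.3, 4.3, 4.6
The 2 values of 2.8 occupy positions 1–2 → each gets rank 2.
The 3 values of 4 occupy positions 3–5 → each gets rank 5.
The 2 values of 4.3 occupy positions 6–7 → each gets rank 7.
Sample 1 values → pooled ranks: 4→5, 4.3→7, 2.8→2, 4→5
Rank sum = 5 + 7 + 2 + 5 = 19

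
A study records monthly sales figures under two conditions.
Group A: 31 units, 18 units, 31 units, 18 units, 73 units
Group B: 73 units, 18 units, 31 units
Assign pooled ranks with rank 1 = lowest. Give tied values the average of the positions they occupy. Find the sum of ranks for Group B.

14.5

Sorted (ascending): 18, 18, 18, 31, 31, 31, 73, 73
The 3 values of 18 occupy positions 1–3 → average rank 2.
The 3 values of 31 occupy positions 4–6 → average rank 5.
The 2 values of 73 occupy positions 7–8 → average rank (7+8)/2 = 7.5.
Group B values → pooled ranks: 73→7.5, 18→2, 31→5
Rank sum = 7.5 + 2 + 5 = 14.5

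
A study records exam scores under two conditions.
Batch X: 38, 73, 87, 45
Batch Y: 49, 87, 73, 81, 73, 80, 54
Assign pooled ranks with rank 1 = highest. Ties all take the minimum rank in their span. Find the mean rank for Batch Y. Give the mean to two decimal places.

Sorted (descending): 87, 87, 81, 80, 73, 73, 73, 54, 49, 45, 38
The 2 values of 87 occupy positions 1–2 → each gets rank 1.
The 3 values of 73 occupy positions 5–7 → each gets rank 5.
Batch Y values → pooled ranks: 49→9, 87→1, 73→5, 81→3, 73→5, 80→4, 54→8
Mean rank = (9 + 1 + 5 + 3 + 5 + 4 + 8) / 7 = 5.00

5.00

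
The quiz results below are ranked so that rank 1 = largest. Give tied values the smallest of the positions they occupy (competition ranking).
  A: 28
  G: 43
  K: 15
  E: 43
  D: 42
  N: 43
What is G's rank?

Sorted (descending): 43, 43, 43, 42, 28, 15
The 3 values of 43 occupy positions 1–3 → each gets rank 1.
G has value 43 → rank 1.

1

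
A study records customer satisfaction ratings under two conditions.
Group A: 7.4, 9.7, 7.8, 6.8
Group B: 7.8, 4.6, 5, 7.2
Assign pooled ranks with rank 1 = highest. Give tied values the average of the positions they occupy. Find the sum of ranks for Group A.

13.5

Sorted (descending): 9.7, 7.8, 7.8, 7.4, 7.2, 6.8, 5, 4.6
The 2 values of 7.8 occupy positions 2–3 → average rank (2+3)/2 = 2.5.
Group A values → pooled ranks: 7.4→4, 9.7→1, 7.8→2.5, 6.8→6
Rank sum = 4 + 1 + 2.5 + 6 = 13.5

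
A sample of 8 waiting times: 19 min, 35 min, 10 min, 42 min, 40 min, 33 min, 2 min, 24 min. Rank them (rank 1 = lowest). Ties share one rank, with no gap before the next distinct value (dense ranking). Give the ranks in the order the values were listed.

3, 6, 2, 8, 7, 5, 1, 4

Sorted (ascending): 2, 10, 19, 24, 33, 35, 40, 42
No ties — each value takes its position as its rank.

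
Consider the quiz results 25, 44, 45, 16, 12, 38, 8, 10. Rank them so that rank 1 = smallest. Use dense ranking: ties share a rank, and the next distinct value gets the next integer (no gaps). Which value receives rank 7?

44

Sorted (ascending): 8, 10, 12, 16, 25, 38, 44, 45
No ties — each value takes its position as its rank.
Rank 7 → value 44.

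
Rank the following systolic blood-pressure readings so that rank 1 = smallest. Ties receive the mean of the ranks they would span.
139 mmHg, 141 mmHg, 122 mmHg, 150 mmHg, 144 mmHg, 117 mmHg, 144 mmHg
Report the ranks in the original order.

3, 4, 2, 7, 5.5, 1, 5.5

Sorted (ascending): 117, 122, 139, 141, 144, 144, 150
The 2 values of 144 occupy positions 5–6 → average rank (5+6)/2 = 5.5.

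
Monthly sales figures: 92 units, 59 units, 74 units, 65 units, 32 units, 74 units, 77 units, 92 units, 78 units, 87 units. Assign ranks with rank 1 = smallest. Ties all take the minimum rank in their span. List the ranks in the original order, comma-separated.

Sorted (ascending): 32, 59, 65, 74, 74, 77, 78, 87, 92, 92
The 2 values of 74 occupy positions 4–5 → each gets rank 4.
The 2 values of 92 occupy positions 9–10 → each gets rank 9.

9, 2, 4, 3, 1, 4, 6, 9, 7, 8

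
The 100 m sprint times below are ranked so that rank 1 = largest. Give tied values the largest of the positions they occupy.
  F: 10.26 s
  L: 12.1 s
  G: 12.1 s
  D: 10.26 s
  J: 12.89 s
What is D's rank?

5

Sorted (descending): 12.89, 12.1, 12.1, 10.26, 10.26
The 2 values of 12.1 occupy positions 2–3 → each gets rank 3.
The 2 values of 10.26 occupy positions 4–5 → each gets rank 5.
D has value 10.26 s → rank 5.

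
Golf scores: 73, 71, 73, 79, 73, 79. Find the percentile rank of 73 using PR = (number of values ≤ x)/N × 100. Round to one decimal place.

N = 6.
Strictly below 73: 1. Equal to 73: 3.
PR = 4/6 × 100 = 66.7

66.7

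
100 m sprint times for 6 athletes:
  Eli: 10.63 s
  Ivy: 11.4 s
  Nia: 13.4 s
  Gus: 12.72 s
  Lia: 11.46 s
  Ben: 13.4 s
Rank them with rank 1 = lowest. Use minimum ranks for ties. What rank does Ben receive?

5

Sorted (ascending): 10.63, 11.4, 11.46, 12.72, 13.4, 13.4
The 2 values of 13.4 occupy positions 5–6 → each gets rank 5.
Ben has value 13.4 s → rank 5.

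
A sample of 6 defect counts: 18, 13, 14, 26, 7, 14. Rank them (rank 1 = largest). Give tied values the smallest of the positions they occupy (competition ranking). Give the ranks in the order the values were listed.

2, 5, 3, 1, 6, 3

Sorted (descending): 26, 18, 14, 14, 13, 7
The 2 values of 14 occupy positions 3–4 → each gets rank 3.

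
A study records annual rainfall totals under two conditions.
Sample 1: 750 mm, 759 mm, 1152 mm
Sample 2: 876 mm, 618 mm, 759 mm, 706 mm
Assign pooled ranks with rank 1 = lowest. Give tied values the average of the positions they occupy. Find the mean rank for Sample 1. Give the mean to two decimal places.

4.83

Sorted (ascending): 618, 706, 750, 759, 759, 876, 1152
The 2 values of 759 occupy positions 4–5 → average rank (4+5)/2 = 4.5.
Sample 1 values → pooled ranks: 750→3, 759→4.5, 1152→7
Mean rank = (3 + 4.5 + 7) / 3 = 4.83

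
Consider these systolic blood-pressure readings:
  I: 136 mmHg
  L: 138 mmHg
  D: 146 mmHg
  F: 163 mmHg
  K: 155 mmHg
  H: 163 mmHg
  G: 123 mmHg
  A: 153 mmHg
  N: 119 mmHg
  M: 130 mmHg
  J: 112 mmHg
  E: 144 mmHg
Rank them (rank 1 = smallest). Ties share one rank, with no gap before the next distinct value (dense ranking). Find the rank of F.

11

Sorted (ascending): 112, 119, 123, 130, 136, 138, 144, 146, 153, 155, 163, 163
The 2 values of 163 share dense rank 11.
Remaining distinct values take the next consecutive integers.
F has value 163 mmHg → rank 11.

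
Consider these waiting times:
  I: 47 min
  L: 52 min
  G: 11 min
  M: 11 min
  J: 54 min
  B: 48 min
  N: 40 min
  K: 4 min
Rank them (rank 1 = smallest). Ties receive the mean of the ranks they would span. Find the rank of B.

6

Sorted (ascending): 4, 11, 11, 40, 47, 48, 52, 54
The 2 values of 11 occupy positions 2–3 → average rank (2+3)/2 = 2.5.
B has value 48 min → rank 6.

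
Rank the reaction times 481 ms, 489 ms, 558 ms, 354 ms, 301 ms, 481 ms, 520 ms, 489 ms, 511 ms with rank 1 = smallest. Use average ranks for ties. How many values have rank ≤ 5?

4

Sorted (ascending): 301, 354, 481, 481, 489, 489, 511, 520, 558
The 2 values of 481 occupy positions 3–4 → average rank (3+4)/2 = 3.5.
The 2 values of 489 occupy positions 5–6 → average rank (5+6)/2 = 5.5.
Ranks ≤ 5: {1, 2, 3.5, 3.5} → 4 values.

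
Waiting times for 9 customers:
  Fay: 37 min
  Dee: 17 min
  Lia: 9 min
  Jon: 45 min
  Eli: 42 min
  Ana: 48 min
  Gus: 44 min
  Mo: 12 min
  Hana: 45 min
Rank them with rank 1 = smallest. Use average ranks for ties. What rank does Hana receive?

7.5

Sorted (ascending): 9, 12, 17, 37, 42, 44, 45, 45, 48
The 2 values of 45 occupy positions 7–8 → average rank (7+8)/2 = 7.5.
Hana has value 45 min → rank 7.5.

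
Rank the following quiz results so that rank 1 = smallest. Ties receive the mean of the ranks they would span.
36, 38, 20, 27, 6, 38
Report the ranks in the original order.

4, 5.5, 2, 3, 1, 5.5

Sorted (ascending): 6, 20, 27, 36, 38, 38
The 2 values of 38 occupy positions 5–6 → average rank (5+6)/2 = 5.5.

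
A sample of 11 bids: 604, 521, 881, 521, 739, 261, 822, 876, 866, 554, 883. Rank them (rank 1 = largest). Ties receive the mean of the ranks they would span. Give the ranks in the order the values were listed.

Sorted (descending): 883, 881, 876, 866, 822, 739, 604, 554, 521, 521, 261
The 2 values of 521 occupy positions 9–10 → average rank (9+10)/2 = 9.5.

7, 9.5, 2, 9.5, 6, 11, 5, 3, 4, 8, 1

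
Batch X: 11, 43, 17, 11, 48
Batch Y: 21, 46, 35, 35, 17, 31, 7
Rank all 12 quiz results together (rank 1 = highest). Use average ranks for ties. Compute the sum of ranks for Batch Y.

Sorted (descending): 48, 46, 43, 35, 35, 31, 21, 17, 17, 11, 11, 7
The 2 values of 35 occupy positions 4–5 → average rank (4+5)/2 = 4.5.
The 2 values of 17 occupy positions 8–9 → average rank (8+9)/2 = 8.5.
The 2 values of 11 occupy positions 10–11 → average rank (10+11)/2 = 10.5.
Batch Y values → pooled ranks: 21→7, 46→2, 35→4.5, 35→4.5, 17→8.5, 31→6, 7→12
Rank sum = 7 + 2 + 4.5 + 4.5 + 8.5 + 6 + 12 = 44.5

44.5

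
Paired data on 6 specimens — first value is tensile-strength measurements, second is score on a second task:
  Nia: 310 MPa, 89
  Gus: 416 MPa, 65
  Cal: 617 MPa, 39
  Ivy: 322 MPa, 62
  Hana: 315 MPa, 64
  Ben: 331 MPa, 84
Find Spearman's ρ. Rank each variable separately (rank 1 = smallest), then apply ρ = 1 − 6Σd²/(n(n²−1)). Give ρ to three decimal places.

Ranks of variable 1: 1, 5, 6, 3, 2, 4
Ranks of variable 2: 6, 4, 1, 2, 3, 5
d = r₁ − r₂: -5, 1, 5, 1, -1, -1
d²: 25, 1, 25, 1, 1, 1; Σd² = 54
ρ = 1 − 6·54/(6·35) = 1 − 324/210 = -0.543

-0.543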